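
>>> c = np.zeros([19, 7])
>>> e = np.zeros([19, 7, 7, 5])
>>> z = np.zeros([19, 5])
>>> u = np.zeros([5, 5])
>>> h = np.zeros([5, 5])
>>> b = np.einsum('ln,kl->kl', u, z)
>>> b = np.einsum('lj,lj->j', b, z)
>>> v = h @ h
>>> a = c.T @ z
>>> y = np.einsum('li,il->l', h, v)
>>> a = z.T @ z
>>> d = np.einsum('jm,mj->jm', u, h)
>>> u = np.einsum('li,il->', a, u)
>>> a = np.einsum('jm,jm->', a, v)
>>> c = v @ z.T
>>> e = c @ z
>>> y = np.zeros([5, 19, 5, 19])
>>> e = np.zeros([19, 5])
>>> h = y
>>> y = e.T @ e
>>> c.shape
(5, 19)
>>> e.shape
(19, 5)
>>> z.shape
(19, 5)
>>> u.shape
()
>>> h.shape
(5, 19, 5, 19)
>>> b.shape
(5,)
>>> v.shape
(5, 5)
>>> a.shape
()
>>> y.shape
(5, 5)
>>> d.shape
(5, 5)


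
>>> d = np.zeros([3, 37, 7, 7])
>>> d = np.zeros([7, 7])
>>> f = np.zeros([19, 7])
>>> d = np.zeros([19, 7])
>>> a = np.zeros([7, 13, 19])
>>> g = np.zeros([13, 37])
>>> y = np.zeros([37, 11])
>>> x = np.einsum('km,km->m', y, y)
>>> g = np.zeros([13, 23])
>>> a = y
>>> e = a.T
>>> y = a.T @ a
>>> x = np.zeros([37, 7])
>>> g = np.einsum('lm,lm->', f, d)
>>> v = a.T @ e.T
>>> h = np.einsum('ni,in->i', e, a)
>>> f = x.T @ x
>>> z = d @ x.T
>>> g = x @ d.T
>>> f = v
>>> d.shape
(19, 7)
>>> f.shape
(11, 11)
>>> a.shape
(37, 11)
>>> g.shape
(37, 19)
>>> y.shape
(11, 11)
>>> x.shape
(37, 7)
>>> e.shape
(11, 37)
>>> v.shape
(11, 11)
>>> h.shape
(37,)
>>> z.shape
(19, 37)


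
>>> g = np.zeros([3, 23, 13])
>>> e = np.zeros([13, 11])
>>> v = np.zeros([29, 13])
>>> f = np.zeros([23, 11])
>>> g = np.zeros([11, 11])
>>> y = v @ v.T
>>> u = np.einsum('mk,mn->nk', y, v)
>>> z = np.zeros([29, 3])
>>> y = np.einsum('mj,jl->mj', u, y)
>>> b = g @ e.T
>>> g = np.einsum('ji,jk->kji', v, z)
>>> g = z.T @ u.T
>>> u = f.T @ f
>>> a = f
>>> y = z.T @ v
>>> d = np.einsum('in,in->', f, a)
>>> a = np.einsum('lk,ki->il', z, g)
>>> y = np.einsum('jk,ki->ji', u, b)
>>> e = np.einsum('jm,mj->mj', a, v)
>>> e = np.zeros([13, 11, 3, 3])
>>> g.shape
(3, 13)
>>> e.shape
(13, 11, 3, 3)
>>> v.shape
(29, 13)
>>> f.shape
(23, 11)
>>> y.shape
(11, 13)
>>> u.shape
(11, 11)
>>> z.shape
(29, 3)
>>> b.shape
(11, 13)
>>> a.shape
(13, 29)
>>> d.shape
()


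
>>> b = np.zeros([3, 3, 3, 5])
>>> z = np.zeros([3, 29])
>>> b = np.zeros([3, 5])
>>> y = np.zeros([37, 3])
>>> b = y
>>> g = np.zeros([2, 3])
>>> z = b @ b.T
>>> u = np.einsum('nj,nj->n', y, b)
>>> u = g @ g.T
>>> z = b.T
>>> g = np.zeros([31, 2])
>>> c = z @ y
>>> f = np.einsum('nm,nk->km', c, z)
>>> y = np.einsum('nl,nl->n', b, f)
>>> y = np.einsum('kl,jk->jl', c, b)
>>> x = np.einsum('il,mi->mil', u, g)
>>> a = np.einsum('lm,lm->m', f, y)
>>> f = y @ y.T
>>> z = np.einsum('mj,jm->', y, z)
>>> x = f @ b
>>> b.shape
(37, 3)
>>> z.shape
()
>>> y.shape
(37, 3)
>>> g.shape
(31, 2)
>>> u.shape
(2, 2)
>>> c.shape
(3, 3)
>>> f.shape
(37, 37)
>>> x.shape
(37, 3)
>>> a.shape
(3,)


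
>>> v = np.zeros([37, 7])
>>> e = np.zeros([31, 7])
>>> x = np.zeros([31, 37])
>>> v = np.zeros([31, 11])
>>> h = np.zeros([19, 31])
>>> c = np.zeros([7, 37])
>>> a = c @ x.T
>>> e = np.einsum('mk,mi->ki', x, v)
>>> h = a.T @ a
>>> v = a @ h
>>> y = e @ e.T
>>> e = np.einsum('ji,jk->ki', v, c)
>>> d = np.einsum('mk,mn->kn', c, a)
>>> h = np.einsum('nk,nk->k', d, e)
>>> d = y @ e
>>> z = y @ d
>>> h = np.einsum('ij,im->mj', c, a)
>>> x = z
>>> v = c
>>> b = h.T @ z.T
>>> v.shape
(7, 37)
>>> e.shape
(37, 31)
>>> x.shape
(37, 31)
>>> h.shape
(31, 37)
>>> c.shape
(7, 37)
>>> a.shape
(7, 31)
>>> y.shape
(37, 37)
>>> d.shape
(37, 31)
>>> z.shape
(37, 31)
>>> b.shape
(37, 37)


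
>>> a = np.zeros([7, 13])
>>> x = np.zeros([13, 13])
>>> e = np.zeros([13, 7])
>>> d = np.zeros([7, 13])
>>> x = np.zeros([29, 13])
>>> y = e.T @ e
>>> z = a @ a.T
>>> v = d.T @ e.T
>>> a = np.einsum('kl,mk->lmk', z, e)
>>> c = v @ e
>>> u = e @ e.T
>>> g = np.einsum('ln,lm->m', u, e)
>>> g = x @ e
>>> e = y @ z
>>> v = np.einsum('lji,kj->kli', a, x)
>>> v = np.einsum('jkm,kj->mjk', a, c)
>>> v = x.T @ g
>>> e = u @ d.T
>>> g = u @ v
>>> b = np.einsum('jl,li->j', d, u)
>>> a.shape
(7, 13, 7)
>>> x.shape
(29, 13)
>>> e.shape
(13, 7)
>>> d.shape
(7, 13)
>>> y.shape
(7, 7)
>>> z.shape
(7, 7)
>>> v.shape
(13, 7)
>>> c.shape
(13, 7)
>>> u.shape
(13, 13)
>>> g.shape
(13, 7)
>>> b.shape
(7,)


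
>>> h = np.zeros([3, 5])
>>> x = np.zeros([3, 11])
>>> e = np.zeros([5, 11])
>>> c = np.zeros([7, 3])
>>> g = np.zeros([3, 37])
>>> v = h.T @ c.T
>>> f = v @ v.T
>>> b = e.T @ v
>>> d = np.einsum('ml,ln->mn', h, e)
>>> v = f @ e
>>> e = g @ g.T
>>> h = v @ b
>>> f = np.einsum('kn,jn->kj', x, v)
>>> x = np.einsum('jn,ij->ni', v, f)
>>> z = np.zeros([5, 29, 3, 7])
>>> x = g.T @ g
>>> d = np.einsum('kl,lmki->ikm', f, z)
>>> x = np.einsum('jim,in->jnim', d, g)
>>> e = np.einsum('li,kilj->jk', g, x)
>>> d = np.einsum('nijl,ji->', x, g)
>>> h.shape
(5, 7)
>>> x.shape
(7, 37, 3, 29)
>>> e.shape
(29, 7)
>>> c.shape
(7, 3)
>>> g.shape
(3, 37)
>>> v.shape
(5, 11)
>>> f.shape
(3, 5)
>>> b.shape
(11, 7)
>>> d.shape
()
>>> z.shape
(5, 29, 3, 7)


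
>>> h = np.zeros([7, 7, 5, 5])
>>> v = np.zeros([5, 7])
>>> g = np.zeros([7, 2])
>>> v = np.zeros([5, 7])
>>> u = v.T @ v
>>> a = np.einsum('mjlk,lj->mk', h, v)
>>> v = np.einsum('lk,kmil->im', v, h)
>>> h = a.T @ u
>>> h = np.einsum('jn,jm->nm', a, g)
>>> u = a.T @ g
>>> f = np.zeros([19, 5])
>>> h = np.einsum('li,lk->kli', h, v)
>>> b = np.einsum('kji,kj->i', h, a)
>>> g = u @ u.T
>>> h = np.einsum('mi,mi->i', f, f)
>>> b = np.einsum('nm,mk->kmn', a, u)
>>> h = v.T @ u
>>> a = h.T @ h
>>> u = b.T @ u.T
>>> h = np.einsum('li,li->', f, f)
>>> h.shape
()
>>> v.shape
(5, 7)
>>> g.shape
(5, 5)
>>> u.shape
(7, 5, 5)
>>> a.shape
(2, 2)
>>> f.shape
(19, 5)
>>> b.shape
(2, 5, 7)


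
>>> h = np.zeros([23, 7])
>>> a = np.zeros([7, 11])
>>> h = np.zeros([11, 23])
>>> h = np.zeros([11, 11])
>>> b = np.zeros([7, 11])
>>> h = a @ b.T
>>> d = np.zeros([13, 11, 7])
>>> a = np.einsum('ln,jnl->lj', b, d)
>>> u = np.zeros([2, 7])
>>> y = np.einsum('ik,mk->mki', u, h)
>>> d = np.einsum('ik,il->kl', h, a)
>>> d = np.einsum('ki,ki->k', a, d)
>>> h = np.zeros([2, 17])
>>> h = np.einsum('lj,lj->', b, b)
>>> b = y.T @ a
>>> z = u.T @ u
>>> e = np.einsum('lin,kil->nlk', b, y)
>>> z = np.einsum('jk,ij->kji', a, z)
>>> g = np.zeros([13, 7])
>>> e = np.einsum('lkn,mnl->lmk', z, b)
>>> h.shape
()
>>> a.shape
(7, 13)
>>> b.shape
(2, 7, 13)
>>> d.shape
(7,)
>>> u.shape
(2, 7)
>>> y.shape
(7, 7, 2)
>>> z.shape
(13, 7, 7)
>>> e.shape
(13, 2, 7)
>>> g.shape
(13, 7)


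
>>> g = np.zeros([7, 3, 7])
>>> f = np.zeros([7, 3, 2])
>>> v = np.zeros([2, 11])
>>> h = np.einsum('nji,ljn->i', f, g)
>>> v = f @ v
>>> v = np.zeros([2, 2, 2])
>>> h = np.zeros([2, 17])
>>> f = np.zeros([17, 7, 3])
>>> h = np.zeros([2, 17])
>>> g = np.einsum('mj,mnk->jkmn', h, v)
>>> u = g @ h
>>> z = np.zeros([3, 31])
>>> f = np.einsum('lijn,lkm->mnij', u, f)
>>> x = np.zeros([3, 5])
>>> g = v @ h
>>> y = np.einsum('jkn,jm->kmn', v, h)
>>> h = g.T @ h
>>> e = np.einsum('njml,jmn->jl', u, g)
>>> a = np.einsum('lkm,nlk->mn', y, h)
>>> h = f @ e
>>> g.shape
(2, 2, 17)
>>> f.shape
(3, 17, 2, 2)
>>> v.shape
(2, 2, 2)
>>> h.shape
(3, 17, 2, 17)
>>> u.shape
(17, 2, 2, 17)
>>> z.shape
(3, 31)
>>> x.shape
(3, 5)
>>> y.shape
(2, 17, 2)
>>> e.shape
(2, 17)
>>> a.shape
(2, 17)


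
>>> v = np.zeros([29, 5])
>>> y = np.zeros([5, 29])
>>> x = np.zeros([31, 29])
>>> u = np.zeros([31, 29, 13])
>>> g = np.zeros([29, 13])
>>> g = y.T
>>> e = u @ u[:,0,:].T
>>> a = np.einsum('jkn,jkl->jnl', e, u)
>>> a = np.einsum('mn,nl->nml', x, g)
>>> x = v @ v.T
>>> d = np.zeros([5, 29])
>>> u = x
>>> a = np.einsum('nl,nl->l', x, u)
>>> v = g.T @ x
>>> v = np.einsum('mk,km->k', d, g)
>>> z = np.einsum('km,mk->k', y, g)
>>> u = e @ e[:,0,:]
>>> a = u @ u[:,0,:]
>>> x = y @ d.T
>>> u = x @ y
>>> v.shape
(29,)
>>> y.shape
(5, 29)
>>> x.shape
(5, 5)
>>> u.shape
(5, 29)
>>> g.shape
(29, 5)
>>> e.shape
(31, 29, 31)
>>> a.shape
(31, 29, 31)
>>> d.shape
(5, 29)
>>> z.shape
(5,)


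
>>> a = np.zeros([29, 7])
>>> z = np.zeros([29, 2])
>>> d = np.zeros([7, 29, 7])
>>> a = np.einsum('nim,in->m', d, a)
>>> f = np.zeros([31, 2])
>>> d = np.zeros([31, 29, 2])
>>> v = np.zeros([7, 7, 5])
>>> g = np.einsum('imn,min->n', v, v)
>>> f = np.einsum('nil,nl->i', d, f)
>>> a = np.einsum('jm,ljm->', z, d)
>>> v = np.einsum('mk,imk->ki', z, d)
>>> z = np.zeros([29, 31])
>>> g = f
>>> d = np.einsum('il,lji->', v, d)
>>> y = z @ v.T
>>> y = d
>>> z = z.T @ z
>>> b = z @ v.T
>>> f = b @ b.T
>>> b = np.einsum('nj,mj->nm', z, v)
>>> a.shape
()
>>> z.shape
(31, 31)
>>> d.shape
()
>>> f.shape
(31, 31)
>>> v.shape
(2, 31)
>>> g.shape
(29,)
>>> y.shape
()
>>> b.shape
(31, 2)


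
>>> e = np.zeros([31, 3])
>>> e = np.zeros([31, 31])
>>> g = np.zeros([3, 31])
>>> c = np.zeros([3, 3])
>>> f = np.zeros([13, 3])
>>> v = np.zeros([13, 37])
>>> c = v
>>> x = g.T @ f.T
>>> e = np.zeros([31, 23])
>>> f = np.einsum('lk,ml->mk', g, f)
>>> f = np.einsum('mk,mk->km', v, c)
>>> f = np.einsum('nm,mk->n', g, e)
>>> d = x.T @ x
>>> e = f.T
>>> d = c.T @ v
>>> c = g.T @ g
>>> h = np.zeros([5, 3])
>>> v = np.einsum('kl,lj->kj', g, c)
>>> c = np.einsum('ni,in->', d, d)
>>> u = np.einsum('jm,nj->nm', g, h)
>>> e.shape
(3,)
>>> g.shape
(3, 31)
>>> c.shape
()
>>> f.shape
(3,)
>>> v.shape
(3, 31)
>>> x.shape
(31, 13)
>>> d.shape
(37, 37)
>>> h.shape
(5, 3)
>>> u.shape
(5, 31)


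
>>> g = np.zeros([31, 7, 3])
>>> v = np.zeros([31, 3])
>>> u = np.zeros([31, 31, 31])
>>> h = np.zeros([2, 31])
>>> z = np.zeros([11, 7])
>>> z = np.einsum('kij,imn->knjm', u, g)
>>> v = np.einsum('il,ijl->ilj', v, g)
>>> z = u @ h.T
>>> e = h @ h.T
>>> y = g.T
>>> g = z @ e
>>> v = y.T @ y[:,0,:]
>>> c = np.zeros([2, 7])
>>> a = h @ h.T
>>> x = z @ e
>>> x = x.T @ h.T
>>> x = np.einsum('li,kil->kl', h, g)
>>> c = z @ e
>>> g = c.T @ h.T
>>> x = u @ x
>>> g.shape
(2, 31, 2)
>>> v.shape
(31, 7, 31)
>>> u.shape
(31, 31, 31)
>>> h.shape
(2, 31)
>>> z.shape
(31, 31, 2)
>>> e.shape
(2, 2)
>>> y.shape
(3, 7, 31)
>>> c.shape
(31, 31, 2)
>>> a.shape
(2, 2)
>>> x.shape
(31, 31, 2)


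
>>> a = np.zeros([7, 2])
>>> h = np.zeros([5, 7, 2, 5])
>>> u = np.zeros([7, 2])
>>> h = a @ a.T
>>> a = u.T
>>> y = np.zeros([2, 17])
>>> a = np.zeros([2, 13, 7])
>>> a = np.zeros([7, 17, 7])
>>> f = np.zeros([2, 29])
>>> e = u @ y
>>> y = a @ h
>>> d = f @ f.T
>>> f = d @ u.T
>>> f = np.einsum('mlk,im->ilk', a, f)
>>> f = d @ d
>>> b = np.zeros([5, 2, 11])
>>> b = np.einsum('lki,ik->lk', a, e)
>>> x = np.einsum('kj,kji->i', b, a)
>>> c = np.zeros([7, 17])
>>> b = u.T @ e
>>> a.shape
(7, 17, 7)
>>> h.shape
(7, 7)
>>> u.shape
(7, 2)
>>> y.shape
(7, 17, 7)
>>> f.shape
(2, 2)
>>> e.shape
(7, 17)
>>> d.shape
(2, 2)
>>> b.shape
(2, 17)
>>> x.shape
(7,)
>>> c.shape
(7, 17)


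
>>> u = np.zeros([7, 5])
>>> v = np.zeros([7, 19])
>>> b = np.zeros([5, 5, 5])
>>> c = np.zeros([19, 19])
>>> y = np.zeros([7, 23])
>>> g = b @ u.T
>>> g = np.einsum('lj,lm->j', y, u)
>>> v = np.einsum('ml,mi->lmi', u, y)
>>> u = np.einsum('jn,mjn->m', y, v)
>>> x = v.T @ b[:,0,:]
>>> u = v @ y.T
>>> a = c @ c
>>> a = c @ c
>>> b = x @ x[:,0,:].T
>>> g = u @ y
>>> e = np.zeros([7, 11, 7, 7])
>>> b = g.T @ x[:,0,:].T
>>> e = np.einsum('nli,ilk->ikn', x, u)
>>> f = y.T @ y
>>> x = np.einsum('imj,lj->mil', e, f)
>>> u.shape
(5, 7, 7)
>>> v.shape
(5, 7, 23)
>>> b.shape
(23, 7, 23)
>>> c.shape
(19, 19)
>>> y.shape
(7, 23)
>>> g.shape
(5, 7, 23)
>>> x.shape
(7, 5, 23)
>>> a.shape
(19, 19)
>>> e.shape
(5, 7, 23)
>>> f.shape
(23, 23)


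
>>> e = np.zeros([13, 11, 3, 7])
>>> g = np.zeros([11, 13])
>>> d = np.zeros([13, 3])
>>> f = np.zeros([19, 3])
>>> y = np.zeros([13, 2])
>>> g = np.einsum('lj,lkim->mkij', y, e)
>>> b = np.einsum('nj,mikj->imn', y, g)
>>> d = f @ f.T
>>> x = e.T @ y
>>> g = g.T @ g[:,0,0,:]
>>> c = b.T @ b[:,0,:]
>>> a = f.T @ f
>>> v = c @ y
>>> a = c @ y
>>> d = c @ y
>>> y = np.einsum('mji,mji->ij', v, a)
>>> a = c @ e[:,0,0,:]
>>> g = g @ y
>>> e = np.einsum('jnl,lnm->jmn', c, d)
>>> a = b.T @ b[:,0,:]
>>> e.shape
(13, 2, 7)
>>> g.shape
(2, 3, 11, 7)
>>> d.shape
(13, 7, 2)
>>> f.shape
(19, 3)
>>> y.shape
(2, 7)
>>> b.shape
(11, 7, 13)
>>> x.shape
(7, 3, 11, 2)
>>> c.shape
(13, 7, 13)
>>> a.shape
(13, 7, 13)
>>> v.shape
(13, 7, 2)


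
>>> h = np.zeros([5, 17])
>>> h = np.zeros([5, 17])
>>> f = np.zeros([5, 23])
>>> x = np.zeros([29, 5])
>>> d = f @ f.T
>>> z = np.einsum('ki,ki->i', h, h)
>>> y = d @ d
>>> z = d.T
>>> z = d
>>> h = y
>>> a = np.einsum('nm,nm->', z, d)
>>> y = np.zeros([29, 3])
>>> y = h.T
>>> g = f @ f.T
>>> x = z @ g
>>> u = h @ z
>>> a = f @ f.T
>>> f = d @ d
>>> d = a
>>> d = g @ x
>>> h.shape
(5, 5)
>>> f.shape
(5, 5)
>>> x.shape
(5, 5)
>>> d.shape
(5, 5)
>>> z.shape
(5, 5)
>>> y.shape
(5, 5)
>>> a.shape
(5, 5)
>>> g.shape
(5, 5)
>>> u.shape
(5, 5)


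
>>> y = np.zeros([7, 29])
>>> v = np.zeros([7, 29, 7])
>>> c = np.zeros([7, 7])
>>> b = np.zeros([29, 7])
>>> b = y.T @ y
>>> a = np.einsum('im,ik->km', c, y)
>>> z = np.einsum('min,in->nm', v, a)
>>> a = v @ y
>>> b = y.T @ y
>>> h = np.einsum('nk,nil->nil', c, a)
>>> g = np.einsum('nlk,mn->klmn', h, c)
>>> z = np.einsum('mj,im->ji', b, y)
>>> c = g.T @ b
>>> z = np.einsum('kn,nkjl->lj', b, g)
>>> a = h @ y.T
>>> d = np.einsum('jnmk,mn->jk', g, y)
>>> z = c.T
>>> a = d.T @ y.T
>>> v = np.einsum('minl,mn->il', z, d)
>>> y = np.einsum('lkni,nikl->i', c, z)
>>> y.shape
(29,)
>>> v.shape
(29, 7)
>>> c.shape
(7, 7, 29, 29)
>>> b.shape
(29, 29)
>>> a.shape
(7, 7)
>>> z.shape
(29, 29, 7, 7)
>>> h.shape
(7, 29, 29)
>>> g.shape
(29, 29, 7, 7)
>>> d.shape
(29, 7)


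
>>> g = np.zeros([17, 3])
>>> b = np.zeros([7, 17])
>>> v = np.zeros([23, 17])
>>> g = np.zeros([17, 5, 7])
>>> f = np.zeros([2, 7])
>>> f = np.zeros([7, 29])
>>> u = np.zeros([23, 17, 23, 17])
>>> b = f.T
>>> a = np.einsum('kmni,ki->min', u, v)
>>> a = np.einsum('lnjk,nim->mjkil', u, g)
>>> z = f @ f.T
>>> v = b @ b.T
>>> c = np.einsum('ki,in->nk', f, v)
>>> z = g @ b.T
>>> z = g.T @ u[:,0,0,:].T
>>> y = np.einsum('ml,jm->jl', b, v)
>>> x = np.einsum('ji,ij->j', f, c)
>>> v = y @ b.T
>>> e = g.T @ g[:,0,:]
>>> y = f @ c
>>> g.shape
(17, 5, 7)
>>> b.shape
(29, 7)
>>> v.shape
(29, 29)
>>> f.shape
(7, 29)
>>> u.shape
(23, 17, 23, 17)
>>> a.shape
(7, 23, 17, 5, 23)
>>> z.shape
(7, 5, 23)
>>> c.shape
(29, 7)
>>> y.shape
(7, 7)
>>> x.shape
(7,)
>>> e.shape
(7, 5, 7)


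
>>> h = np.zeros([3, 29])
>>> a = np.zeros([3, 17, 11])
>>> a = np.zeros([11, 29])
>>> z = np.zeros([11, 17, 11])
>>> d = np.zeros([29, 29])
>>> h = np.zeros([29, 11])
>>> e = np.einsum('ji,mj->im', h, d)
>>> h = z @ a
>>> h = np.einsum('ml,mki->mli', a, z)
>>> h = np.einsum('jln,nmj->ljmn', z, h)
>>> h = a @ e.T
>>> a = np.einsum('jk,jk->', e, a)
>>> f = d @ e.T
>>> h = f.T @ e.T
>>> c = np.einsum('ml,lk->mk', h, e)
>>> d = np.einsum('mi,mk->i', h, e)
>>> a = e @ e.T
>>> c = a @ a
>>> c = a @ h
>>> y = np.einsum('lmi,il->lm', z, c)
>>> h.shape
(11, 11)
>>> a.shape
(11, 11)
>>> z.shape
(11, 17, 11)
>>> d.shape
(11,)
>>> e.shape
(11, 29)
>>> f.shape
(29, 11)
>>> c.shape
(11, 11)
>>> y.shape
(11, 17)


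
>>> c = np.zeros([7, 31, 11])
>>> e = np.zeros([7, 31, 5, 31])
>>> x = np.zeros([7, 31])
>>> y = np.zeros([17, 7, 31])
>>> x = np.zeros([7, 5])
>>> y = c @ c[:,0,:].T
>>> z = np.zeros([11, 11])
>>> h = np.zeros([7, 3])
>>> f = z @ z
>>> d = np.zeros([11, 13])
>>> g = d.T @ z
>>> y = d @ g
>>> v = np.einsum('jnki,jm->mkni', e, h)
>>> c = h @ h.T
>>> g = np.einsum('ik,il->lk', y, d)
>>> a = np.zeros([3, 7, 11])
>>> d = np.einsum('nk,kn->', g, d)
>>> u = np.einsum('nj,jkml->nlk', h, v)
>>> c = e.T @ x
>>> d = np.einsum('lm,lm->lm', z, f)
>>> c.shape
(31, 5, 31, 5)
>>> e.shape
(7, 31, 5, 31)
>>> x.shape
(7, 5)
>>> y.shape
(11, 11)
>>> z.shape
(11, 11)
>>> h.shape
(7, 3)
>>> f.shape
(11, 11)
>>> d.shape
(11, 11)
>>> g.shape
(13, 11)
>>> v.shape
(3, 5, 31, 31)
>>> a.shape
(3, 7, 11)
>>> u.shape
(7, 31, 5)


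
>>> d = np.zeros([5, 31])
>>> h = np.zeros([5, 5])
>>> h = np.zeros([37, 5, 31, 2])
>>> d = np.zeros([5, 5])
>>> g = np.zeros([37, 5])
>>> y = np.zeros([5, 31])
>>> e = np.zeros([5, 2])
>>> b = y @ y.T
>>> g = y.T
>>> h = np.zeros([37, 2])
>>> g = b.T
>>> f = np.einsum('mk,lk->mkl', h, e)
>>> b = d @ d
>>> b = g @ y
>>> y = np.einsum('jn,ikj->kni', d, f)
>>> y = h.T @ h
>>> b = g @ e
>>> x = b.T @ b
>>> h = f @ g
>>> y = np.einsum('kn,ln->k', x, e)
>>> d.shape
(5, 5)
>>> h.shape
(37, 2, 5)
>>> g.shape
(5, 5)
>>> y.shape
(2,)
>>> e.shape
(5, 2)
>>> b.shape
(5, 2)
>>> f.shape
(37, 2, 5)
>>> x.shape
(2, 2)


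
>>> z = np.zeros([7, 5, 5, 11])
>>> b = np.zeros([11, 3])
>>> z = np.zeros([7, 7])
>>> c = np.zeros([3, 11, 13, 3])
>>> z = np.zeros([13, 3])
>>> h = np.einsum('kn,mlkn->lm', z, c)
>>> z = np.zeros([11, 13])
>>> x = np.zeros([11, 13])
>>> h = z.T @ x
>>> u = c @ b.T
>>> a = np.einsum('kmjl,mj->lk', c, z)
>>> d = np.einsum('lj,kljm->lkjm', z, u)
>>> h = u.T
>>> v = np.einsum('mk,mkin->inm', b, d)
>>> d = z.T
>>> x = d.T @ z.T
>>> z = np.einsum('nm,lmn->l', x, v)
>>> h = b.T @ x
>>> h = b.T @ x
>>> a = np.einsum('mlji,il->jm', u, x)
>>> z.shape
(13,)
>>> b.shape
(11, 3)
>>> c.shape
(3, 11, 13, 3)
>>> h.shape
(3, 11)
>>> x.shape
(11, 11)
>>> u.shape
(3, 11, 13, 11)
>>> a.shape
(13, 3)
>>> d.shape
(13, 11)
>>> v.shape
(13, 11, 11)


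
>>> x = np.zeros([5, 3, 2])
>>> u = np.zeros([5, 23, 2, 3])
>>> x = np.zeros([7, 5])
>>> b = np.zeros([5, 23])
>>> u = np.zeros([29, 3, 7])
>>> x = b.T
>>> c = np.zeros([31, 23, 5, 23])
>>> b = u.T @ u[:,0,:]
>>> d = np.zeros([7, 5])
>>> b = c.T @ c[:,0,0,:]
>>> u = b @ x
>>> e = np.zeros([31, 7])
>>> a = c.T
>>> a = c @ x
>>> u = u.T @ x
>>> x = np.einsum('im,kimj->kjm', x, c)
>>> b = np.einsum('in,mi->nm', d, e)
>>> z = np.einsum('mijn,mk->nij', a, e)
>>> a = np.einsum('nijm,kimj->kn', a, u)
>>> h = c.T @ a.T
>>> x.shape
(31, 23, 5)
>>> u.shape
(5, 23, 5, 5)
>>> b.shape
(5, 31)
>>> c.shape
(31, 23, 5, 23)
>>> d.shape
(7, 5)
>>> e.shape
(31, 7)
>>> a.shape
(5, 31)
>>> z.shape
(5, 23, 5)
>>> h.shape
(23, 5, 23, 5)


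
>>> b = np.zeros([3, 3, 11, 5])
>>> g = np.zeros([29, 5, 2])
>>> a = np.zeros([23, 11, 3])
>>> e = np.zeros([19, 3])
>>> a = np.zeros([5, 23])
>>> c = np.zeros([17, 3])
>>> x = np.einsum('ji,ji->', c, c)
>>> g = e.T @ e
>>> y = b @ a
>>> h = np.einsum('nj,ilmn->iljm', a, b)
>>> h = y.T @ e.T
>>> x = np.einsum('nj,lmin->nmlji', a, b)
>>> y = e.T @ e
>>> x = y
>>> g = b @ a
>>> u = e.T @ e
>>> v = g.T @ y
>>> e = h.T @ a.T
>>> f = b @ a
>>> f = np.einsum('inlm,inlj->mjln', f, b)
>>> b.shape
(3, 3, 11, 5)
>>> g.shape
(3, 3, 11, 23)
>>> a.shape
(5, 23)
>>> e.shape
(19, 3, 11, 5)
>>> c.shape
(17, 3)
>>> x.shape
(3, 3)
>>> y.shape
(3, 3)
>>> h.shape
(23, 11, 3, 19)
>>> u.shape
(3, 3)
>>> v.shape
(23, 11, 3, 3)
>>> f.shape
(23, 5, 11, 3)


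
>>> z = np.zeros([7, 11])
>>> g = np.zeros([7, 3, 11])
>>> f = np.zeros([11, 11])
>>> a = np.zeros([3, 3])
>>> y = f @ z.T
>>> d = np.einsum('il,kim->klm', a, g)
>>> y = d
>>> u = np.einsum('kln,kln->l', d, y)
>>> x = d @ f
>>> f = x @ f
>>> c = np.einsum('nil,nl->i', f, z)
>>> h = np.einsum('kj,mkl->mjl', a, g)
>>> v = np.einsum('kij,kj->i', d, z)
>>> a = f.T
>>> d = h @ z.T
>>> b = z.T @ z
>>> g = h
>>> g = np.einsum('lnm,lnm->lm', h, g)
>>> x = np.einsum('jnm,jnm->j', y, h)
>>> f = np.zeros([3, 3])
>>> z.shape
(7, 11)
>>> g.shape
(7, 11)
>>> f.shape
(3, 3)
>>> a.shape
(11, 3, 7)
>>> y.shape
(7, 3, 11)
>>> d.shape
(7, 3, 7)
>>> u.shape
(3,)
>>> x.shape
(7,)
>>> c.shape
(3,)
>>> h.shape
(7, 3, 11)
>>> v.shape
(3,)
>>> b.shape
(11, 11)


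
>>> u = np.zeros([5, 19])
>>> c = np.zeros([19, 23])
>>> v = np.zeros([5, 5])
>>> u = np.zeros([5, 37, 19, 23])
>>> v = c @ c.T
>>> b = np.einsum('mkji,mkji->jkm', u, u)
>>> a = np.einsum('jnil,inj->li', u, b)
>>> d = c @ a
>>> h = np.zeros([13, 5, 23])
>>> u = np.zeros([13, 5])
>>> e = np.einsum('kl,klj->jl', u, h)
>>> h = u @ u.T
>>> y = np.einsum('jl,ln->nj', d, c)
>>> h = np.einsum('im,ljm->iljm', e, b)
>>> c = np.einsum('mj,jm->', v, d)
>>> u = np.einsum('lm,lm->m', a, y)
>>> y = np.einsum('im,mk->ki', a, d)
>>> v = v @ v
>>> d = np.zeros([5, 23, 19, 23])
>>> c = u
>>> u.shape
(19,)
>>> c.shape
(19,)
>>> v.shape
(19, 19)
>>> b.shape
(19, 37, 5)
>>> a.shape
(23, 19)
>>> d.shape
(5, 23, 19, 23)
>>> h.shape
(23, 19, 37, 5)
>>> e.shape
(23, 5)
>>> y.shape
(19, 23)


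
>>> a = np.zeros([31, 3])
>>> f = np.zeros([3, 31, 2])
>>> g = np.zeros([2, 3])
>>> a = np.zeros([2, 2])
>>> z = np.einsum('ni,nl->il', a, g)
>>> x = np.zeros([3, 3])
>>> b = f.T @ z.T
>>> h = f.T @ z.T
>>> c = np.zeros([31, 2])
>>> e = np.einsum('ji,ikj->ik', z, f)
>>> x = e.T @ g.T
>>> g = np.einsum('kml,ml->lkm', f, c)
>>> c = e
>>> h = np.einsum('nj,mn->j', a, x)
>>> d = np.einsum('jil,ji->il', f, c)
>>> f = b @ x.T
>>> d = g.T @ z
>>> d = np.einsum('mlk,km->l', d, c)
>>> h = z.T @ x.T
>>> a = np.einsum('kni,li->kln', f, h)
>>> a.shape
(2, 3, 31)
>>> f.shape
(2, 31, 31)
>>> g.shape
(2, 3, 31)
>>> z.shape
(2, 3)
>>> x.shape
(31, 2)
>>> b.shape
(2, 31, 2)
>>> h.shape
(3, 31)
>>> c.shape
(3, 31)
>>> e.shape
(3, 31)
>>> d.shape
(3,)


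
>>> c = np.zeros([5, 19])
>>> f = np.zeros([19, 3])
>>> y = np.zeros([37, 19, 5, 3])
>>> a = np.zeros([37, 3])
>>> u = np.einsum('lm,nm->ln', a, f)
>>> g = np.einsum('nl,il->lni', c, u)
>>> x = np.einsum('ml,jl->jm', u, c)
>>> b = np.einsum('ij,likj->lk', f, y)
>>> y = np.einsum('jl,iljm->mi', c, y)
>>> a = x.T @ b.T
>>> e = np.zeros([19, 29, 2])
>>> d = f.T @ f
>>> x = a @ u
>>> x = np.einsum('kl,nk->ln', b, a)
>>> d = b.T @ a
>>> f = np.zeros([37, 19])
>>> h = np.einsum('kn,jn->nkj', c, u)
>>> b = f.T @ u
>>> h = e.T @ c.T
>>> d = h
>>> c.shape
(5, 19)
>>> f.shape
(37, 19)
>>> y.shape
(3, 37)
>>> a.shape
(37, 37)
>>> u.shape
(37, 19)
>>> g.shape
(19, 5, 37)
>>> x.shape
(5, 37)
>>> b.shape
(19, 19)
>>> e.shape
(19, 29, 2)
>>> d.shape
(2, 29, 5)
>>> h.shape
(2, 29, 5)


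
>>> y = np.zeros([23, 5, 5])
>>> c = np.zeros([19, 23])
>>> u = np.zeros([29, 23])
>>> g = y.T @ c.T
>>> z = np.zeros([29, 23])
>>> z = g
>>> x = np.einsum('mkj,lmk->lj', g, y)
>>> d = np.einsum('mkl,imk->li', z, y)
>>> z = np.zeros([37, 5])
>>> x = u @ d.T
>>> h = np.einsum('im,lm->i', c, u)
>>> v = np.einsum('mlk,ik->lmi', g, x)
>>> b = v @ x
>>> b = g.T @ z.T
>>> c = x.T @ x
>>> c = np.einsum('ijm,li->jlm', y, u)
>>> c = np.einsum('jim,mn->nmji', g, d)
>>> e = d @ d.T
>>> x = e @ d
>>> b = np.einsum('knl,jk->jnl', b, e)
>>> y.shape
(23, 5, 5)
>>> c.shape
(23, 19, 5, 5)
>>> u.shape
(29, 23)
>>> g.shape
(5, 5, 19)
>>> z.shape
(37, 5)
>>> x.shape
(19, 23)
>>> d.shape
(19, 23)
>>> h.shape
(19,)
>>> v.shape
(5, 5, 29)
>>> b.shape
(19, 5, 37)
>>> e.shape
(19, 19)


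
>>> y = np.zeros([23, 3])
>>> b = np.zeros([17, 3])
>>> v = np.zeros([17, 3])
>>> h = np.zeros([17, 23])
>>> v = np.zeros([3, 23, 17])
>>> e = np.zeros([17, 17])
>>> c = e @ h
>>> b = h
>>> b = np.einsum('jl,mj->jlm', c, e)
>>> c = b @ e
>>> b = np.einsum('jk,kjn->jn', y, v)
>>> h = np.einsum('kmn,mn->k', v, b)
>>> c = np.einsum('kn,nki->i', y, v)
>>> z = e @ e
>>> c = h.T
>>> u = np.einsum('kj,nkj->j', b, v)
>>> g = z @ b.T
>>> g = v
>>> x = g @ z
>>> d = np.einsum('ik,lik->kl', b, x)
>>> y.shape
(23, 3)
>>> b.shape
(23, 17)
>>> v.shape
(3, 23, 17)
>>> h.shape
(3,)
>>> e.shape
(17, 17)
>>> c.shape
(3,)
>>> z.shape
(17, 17)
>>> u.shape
(17,)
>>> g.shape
(3, 23, 17)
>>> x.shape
(3, 23, 17)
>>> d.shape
(17, 3)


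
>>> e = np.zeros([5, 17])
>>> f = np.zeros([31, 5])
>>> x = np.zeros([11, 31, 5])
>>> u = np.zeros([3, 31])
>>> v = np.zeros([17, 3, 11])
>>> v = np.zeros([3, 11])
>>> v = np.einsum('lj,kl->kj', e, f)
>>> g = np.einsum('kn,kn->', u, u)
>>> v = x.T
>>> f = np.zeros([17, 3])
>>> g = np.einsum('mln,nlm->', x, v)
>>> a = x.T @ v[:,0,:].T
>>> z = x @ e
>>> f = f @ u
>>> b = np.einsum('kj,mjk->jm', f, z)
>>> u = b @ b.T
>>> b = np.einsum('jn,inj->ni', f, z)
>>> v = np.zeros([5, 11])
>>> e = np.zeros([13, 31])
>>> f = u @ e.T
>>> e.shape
(13, 31)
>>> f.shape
(31, 13)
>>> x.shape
(11, 31, 5)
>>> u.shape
(31, 31)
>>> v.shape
(5, 11)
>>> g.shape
()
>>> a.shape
(5, 31, 5)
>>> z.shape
(11, 31, 17)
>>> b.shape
(31, 11)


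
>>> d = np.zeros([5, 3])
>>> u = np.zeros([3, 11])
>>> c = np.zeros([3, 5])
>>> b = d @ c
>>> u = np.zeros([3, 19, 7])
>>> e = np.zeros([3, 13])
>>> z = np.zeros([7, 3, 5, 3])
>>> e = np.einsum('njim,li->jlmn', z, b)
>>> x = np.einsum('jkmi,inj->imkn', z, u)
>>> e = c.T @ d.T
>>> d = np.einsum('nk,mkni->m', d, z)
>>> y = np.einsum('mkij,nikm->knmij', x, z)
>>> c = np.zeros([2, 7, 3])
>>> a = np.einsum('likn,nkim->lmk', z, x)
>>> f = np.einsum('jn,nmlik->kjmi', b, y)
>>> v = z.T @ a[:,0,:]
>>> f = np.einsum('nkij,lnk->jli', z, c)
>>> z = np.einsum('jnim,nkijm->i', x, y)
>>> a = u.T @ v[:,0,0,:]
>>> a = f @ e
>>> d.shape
(7,)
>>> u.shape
(3, 19, 7)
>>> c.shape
(2, 7, 3)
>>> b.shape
(5, 5)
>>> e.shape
(5, 5)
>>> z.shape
(3,)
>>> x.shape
(3, 5, 3, 19)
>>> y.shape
(5, 7, 3, 3, 19)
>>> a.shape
(3, 2, 5)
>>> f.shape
(3, 2, 5)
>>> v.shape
(3, 5, 3, 5)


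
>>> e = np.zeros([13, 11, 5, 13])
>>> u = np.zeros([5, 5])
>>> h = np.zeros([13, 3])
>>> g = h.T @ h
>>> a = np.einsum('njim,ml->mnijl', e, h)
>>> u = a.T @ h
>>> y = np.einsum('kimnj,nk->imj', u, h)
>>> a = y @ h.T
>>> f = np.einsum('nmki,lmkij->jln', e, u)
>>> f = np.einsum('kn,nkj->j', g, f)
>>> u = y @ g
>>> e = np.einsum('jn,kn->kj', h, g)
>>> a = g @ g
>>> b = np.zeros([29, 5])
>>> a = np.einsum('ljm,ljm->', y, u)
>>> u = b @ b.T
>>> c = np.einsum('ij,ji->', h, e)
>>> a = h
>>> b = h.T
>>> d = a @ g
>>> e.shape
(3, 13)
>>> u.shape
(29, 29)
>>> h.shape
(13, 3)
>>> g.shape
(3, 3)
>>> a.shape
(13, 3)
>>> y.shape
(11, 5, 3)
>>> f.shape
(13,)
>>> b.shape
(3, 13)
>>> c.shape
()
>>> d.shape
(13, 3)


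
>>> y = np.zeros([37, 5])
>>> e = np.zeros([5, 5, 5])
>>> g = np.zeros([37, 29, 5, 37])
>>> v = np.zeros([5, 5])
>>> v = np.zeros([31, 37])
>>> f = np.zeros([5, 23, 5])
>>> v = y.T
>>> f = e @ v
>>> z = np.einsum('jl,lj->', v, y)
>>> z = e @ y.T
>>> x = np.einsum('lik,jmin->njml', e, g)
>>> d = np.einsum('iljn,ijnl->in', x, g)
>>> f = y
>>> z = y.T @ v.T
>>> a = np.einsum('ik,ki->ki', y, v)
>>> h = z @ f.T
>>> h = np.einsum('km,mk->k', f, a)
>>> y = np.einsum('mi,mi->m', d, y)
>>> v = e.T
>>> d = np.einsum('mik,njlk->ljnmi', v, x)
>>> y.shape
(37,)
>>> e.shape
(5, 5, 5)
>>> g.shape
(37, 29, 5, 37)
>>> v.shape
(5, 5, 5)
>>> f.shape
(37, 5)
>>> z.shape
(5, 5)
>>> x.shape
(37, 37, 29, 5)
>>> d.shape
(29, 37, 37, 5, 5)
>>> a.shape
(5, 37)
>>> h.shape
(37,)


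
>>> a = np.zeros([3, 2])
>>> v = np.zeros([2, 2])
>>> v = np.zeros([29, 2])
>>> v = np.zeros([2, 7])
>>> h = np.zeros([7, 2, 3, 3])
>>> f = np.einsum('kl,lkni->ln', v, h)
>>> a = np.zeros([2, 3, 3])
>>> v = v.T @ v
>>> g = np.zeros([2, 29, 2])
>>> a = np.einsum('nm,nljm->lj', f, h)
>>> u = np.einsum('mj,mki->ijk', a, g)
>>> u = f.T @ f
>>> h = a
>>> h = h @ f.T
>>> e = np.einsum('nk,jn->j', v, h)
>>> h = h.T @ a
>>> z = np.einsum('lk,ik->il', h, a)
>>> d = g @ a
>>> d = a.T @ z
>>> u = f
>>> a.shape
(2, 3)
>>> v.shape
(7, 7)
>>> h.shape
(7, 3)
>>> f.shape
(7, 3)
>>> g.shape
(2, 29, 2)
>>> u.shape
(7, 3)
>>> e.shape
(2,)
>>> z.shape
(2, 7)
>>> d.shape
(3, 7)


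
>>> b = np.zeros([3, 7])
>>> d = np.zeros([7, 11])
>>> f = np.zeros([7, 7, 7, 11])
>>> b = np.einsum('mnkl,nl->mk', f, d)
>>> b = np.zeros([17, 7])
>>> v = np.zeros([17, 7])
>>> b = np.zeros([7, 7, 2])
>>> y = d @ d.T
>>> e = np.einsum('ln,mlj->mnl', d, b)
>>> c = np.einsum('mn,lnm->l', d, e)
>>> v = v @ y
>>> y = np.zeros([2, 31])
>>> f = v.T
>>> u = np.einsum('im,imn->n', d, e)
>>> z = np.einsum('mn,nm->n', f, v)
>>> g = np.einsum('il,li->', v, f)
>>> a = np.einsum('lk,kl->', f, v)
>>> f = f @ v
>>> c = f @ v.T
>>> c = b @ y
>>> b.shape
(7, 7, 2)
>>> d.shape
(7, 11)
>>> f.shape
(7, 7)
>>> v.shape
(17, 7)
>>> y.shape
(2, 31)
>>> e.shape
(7, 11, 7)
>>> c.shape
(7, 7, 31)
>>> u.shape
(7,)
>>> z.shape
(17,)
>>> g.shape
()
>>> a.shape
()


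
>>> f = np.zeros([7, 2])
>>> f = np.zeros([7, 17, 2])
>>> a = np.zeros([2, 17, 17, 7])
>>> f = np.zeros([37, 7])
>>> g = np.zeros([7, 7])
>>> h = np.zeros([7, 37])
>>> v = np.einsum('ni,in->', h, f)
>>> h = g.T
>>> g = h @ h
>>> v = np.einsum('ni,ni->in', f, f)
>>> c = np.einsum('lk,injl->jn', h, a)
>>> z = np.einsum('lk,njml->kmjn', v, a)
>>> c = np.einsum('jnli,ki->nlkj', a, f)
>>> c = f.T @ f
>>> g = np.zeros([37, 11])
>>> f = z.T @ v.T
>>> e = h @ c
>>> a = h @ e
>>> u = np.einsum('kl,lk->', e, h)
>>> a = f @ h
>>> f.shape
(2, 17, 17, 7)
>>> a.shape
(2, 17, 17, 7)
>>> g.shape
(37, 11)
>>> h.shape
(7, 7)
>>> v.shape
(7, 37)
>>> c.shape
(7, 7)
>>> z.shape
(37, 17, 17, 2)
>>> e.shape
(7, 7)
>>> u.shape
()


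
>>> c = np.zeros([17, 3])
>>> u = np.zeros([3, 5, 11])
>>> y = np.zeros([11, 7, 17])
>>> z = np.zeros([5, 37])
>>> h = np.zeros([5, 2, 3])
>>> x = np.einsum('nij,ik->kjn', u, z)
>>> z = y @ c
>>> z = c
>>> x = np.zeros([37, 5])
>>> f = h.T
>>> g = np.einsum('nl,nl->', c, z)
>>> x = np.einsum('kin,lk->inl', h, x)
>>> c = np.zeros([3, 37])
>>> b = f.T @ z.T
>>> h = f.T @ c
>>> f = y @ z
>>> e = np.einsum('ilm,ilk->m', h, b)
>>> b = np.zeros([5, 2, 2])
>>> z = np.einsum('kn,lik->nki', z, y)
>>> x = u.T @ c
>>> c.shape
(3, 37)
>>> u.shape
(3, 5, 11)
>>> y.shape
(11, 7, 17)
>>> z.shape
(3, 17, 7)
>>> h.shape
(5, 2, 37)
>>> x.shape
(11, 5, 37)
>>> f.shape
(11, 7, 3)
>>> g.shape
()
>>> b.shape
(5, 2, 2)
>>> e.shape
(37,)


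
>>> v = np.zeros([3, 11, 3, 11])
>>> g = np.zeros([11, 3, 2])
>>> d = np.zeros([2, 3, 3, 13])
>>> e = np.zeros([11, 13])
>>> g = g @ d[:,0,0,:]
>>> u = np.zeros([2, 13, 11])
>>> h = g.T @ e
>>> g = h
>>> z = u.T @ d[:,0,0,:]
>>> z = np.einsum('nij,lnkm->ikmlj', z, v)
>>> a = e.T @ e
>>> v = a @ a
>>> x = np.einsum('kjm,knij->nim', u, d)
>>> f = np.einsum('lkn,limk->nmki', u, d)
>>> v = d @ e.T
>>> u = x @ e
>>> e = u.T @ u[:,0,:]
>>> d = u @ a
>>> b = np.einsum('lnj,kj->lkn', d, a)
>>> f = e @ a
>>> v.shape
(2, 3, 3, 11)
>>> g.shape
(13, 3, 13)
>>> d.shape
(3, 3, 13)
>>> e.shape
(13, 3, 13)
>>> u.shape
(3, 3, 13)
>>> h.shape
(13, 3, 13)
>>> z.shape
(13, 3, 11, 3, 13)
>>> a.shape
(13, 13)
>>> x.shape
(3, 3, 11)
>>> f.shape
(13, 3, 13)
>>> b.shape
(3, 13, 3)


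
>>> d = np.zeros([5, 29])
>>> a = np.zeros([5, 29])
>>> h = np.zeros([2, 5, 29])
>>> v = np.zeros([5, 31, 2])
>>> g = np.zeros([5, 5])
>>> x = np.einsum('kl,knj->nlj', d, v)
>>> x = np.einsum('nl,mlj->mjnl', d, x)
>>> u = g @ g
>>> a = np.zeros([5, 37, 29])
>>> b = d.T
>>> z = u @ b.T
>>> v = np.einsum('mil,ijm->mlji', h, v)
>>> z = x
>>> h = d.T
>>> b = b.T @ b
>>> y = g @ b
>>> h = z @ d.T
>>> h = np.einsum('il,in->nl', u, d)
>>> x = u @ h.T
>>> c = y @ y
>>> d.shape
(5, 29)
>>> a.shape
(5, 37, 29)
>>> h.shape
(29, 5)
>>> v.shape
(2, 29, 31, 5)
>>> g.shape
(5, 5)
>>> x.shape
(5, 29)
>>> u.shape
(5, 5)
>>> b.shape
(5, 5)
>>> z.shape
(31, 2, 5, 29)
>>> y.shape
(5, 5)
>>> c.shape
(5, 5)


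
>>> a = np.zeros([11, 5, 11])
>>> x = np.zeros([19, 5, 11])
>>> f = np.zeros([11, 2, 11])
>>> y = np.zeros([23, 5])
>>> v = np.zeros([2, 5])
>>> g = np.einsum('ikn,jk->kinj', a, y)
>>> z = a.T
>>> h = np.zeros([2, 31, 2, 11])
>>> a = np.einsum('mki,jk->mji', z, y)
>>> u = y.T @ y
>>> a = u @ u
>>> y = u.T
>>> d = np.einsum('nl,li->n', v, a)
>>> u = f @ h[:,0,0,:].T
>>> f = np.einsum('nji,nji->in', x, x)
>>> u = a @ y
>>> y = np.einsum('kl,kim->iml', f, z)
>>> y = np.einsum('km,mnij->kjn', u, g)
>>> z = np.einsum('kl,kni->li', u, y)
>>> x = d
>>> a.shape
(5, 5)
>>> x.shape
(2,)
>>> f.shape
(11, 19)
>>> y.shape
(5, 23, 11)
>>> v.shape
(2, 5)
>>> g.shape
(5, 11, 11, 23)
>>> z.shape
(5, 11)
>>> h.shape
(2, 31, 2, 11)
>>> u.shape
(5, 5)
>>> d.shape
(2,)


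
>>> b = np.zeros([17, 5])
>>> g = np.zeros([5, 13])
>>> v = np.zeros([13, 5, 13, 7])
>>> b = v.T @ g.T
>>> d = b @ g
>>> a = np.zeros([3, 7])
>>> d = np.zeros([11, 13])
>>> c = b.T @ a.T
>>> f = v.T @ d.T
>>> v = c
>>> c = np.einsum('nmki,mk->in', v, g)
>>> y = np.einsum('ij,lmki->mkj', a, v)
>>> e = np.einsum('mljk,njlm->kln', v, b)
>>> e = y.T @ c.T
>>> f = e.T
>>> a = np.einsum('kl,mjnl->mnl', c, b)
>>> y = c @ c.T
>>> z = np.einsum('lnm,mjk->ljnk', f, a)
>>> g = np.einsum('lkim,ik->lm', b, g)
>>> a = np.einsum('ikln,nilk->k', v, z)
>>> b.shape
(7, 13, 5, 5)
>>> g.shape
(7, 5)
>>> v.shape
(5, 5, 13, 3)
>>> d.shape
(11, 13)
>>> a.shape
(5,)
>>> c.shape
(3, 5)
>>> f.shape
(3, 13, 7)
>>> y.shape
(3, 3)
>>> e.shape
(7, 13, 3)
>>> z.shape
(3, 5, 13, 5)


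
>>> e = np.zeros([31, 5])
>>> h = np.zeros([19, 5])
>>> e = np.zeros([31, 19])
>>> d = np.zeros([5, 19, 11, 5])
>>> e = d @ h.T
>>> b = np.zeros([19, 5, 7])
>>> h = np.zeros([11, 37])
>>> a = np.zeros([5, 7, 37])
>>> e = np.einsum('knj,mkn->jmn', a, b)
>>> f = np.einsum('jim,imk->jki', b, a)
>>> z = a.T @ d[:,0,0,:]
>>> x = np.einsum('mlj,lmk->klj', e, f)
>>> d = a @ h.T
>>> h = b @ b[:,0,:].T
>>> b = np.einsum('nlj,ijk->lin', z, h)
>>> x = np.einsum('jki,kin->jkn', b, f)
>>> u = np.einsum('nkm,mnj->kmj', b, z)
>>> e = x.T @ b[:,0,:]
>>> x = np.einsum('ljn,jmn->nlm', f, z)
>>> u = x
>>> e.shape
(5, 19, 37)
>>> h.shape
(19, 5, 19)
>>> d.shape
(5, 7, 11)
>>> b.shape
(7, 19, 37)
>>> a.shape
(5, 7, 37)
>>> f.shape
(19, 37, 5)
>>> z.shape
(37, 7, 5)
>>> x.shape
(5, 19, 7)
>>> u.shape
(5, 19, 7)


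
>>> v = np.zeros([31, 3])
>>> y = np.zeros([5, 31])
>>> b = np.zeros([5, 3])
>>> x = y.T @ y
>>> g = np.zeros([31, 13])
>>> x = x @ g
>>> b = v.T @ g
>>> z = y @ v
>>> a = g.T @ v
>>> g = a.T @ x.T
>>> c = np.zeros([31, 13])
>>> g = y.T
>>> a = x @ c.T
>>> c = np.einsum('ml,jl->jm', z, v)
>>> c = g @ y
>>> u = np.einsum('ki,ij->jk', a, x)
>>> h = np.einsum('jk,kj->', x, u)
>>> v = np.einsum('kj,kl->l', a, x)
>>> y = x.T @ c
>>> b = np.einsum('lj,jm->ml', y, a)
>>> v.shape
(13,)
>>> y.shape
(13, 31)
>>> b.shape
(31, 13)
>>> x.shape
(31, 13)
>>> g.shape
(31, 5)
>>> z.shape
(5, 3)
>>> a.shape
(31, 31)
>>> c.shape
(31, 31)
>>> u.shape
(13, 31)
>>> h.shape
()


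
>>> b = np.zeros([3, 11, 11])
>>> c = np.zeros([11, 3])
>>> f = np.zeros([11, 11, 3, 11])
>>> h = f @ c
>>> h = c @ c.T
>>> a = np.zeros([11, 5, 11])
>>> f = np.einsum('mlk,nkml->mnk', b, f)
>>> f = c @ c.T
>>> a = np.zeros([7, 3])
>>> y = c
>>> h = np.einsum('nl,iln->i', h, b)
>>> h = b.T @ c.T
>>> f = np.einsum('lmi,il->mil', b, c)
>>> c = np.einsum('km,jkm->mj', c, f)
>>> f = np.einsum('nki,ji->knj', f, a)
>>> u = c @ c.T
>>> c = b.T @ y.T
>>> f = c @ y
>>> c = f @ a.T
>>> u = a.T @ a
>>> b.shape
(3, 11, 11)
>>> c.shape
(11, 11, 7)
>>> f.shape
(11, 11, 3)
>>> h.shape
(11, 11, 11)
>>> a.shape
(7, 3)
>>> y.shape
(11, 3)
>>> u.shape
(3, 3)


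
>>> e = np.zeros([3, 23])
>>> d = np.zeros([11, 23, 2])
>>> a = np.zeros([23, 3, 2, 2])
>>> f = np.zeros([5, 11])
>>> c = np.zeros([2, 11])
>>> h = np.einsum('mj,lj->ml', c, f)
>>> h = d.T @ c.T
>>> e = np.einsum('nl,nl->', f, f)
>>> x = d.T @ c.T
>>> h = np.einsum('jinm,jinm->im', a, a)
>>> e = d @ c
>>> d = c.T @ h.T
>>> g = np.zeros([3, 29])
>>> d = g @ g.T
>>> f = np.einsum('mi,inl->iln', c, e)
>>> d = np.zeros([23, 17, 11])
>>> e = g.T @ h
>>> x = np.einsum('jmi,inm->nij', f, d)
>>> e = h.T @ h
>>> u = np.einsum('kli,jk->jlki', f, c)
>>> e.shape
(2, 2)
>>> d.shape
(23, 17, 11)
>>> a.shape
(23, 3, 2, 2)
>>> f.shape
(11, 11, 23)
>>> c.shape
(2, 11)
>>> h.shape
(3, 2)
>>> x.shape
(17, 23, 11)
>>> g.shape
(3, 29)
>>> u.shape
(2, 11, 11, 23)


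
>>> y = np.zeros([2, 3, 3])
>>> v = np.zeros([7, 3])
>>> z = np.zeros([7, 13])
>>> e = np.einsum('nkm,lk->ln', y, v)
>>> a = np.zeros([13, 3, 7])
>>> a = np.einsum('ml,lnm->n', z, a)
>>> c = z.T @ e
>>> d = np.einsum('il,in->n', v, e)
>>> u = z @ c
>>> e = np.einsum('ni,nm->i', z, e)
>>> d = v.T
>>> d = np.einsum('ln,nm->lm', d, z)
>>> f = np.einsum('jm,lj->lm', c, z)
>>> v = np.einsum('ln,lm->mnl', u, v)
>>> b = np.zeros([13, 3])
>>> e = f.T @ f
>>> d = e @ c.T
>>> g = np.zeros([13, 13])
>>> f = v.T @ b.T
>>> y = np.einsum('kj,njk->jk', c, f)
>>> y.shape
(2, 13)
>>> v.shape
(3, 2, 7)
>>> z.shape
(7, 13)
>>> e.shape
(2, 2)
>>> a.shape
(3,)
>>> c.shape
(13, 2)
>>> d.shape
(2, 13)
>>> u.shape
(7, 2)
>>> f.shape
(7, 2, 13)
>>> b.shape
(13, 3)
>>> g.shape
(13, 13)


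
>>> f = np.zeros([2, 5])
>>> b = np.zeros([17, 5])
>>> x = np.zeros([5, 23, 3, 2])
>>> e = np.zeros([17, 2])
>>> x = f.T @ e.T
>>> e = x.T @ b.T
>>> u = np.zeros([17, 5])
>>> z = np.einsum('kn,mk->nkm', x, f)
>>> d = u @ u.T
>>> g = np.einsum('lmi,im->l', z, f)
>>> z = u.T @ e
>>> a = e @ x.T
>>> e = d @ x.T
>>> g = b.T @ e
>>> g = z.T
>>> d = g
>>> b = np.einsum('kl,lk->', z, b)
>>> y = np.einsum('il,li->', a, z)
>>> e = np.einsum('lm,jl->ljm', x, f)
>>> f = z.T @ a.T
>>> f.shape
(17, 17)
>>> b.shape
()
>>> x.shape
(5, 17)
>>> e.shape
(5, 2, 17)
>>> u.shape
(17, 5)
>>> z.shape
(5, 17)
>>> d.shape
(17, 5)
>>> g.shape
(17, 5)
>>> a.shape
(17, 5)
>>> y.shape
()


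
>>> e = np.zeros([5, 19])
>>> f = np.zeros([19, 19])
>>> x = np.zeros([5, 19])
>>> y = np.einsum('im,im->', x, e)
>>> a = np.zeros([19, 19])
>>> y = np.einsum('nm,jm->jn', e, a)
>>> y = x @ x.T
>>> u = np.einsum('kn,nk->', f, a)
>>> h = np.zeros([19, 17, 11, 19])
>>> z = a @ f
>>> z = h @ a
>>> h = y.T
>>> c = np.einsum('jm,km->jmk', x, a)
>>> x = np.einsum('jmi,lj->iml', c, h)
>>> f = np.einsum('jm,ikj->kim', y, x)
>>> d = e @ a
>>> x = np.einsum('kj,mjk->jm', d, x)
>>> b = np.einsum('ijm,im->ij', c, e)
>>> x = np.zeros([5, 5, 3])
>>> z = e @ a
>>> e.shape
(5, 19)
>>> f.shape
(19, 19, 5)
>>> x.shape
(5, 5, 3)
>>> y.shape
(5, 5)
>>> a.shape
(19, 19)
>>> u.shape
()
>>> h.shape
(5, 5)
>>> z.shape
(5, 19)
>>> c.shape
(5, 19, 19)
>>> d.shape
(5, 19)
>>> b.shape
(5, 19)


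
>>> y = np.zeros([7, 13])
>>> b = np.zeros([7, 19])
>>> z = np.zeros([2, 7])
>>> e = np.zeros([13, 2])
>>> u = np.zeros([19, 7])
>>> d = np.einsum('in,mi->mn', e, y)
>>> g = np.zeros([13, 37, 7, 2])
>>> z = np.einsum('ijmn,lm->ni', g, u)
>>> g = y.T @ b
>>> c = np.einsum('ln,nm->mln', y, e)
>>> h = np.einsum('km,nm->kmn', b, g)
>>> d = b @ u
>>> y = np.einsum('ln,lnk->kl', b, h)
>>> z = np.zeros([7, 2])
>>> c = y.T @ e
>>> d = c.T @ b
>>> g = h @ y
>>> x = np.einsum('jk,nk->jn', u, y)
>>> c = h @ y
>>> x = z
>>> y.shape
(13, 7)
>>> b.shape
(7, 19)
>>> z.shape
(7, 2)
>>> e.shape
(13, 2)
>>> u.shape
(19, 7)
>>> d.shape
(2, 19)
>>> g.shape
(7, 19, 7)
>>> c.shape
(7, 19, 7)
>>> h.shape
(7, 19, 13)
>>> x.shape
(7, 2)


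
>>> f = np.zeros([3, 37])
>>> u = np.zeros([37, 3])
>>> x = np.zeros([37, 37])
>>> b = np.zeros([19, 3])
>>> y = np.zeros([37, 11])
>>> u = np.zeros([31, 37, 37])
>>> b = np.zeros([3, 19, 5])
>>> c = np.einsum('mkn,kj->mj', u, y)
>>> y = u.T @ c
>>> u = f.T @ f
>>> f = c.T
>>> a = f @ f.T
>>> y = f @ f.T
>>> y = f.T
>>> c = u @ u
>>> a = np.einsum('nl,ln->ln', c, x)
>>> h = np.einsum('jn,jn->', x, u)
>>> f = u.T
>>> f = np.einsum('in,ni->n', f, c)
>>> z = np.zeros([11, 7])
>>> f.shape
(37,)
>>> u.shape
(37, 37)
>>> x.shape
(37, 37)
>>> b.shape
(3, 19, 5)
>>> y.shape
(31, 11)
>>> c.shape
(37, 37)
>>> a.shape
(37, 37)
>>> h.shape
()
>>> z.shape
(11, 7)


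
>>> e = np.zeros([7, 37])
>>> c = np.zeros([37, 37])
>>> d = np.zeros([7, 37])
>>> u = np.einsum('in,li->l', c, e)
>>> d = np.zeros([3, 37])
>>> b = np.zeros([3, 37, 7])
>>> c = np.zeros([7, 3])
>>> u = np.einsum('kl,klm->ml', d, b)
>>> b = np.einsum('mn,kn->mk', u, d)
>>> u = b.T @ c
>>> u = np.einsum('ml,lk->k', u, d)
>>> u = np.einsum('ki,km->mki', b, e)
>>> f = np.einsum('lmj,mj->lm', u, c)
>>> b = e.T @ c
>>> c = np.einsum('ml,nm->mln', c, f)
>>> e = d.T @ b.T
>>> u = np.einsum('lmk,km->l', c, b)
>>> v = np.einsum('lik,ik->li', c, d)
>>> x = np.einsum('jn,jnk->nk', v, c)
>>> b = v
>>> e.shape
(37, 37)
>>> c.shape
(7, 3, 37)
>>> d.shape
(3, 37)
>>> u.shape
(7,)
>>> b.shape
(7, 3)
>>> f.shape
(37, 7)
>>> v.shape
(7, 3)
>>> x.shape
(3, 37)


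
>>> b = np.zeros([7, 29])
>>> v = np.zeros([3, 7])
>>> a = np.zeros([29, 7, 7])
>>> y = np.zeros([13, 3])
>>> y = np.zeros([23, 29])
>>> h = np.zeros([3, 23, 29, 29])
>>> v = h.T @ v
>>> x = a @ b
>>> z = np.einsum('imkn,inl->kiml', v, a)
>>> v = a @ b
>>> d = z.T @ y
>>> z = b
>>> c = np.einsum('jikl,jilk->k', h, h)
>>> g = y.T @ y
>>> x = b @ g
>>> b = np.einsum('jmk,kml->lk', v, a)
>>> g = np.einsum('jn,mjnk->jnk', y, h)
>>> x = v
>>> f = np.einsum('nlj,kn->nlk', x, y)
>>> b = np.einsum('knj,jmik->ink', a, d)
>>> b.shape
(29, 7, 29)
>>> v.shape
(29, 7, 29)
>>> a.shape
(29, 7, 7)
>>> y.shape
(23, 29)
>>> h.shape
(3, 23, 29, 29)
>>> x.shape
(29, 7, 29)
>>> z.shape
(7, 29)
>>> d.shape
(7, 29, 29, 29)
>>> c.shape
(29,)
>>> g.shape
(23, 29, 29)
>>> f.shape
(29, 7, 23)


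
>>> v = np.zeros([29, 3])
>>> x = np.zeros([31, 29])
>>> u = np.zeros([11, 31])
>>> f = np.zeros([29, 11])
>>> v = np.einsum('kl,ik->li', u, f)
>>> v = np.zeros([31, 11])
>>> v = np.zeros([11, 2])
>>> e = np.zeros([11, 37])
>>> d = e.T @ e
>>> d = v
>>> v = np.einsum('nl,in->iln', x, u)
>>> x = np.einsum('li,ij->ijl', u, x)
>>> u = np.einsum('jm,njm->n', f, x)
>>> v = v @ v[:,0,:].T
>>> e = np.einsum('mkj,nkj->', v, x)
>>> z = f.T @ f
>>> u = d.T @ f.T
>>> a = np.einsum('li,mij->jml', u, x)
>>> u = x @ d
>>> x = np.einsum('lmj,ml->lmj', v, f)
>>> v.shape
(11, 29, 11)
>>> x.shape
(11, 29, 11)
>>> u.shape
(31, 29, 2)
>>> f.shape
(29, 11)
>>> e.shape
()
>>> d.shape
(11, 2)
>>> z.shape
(11, 11)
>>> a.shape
(11, 31, 2)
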